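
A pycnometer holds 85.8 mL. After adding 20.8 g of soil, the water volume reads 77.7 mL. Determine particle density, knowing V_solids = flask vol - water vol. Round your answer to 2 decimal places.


Step 1: Volume of solids = flask volume - water volume with soil
Step 2: V_solids = 85.8 - 77.7 = 8.1 mL
Step 3: Particle density = mass / V_solids = 20.8 / 8.1 = 2.57 g/cm^3

2.57


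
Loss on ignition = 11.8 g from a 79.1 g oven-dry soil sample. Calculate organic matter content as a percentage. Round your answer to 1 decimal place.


Step 1: OM% = 100 * LOI / sample mass
Step 2: OM = 100 * 11.8 / 79.1
Step 3: OM = 14.9%

14.9


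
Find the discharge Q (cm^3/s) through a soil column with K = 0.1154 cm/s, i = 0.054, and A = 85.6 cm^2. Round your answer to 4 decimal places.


Step 1: Apply Darcy's law: Q = K * i * A
Step 2: Q = 0.1154 * 0.054 * 85.6
Step 3: Q = 0.5334 cm^3/s

0.5334


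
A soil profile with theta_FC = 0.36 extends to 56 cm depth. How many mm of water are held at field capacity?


Step 1: Water (mm) = theta_FC * depth (cm) * 10
Step 2: Water = 0.36 * 56 * 10
Step 3: Water = 201.6 mm

201.6


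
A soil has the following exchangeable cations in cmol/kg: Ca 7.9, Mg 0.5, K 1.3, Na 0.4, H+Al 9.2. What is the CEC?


Step 1: CEC = Ca + Mg + K + Na + (H+Al)
Step 2: CEC = 7.9 + 0.5 + 1.3 + 0.4 + 9.2
Step 3: CEC = 19.3 cmol/kg

19.3


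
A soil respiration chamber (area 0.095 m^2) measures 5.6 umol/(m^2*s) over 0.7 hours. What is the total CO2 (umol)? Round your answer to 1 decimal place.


Step 1: Convert time to seconds: 0.7 hr * 3600 = 2520.0 s
Step 2: Total = flux * area * time_s
Step 3: Total = 5.6 * 0.095 * 2520.0
Step 4: Total = 1340.6 umol

1340.6


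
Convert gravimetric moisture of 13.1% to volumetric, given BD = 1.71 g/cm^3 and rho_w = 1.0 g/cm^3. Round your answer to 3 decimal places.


Step 1: theta = (w / 100) * BD / rho_w
Step 2: theta = (13.1 / 100) * 1.71 / 1.0
Step 3: theta = 0.131 * 1.71
Step 4: theta = 0.224

0.224


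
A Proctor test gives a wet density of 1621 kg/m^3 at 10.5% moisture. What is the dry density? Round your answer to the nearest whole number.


Step 1: Dry density = wet density / (1 + w/100)
Step 2: Dry density = 1621 / (1 + 10.5/100)
Step 3: Dry density = 1621 / 1.105
Step 4: Dry density = 1467 kg/m^3

1467


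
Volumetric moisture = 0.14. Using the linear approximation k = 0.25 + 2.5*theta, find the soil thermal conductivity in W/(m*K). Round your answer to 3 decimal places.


Step 1: k = 0.25 + 2.5 * theta
Step 2: k = 0.25 + 2.5 * 0.14
Step 3: k = 0.25 + 0.35
Step 4: k = 0.6 W/(m*K)

0.6


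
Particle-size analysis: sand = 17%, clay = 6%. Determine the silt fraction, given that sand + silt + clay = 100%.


Step 1: sand + silt + clay = 100%
Step 2: silt = 100 - sand - clay
Step 3: silt = 100 - 17 - 6
Step 4: silt = 77%

77


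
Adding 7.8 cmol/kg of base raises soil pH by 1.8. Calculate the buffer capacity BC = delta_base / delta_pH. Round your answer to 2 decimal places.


Step 1: BC = change in base / change in pH
Step 2: BC = 7.8 / 1.8
Step 3: BC = 4.33 cmol/(kg*pH unit)

4.33


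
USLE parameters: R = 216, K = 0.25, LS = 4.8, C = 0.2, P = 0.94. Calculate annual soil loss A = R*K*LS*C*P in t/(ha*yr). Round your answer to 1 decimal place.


Step 1: A = R * K * LS * C * P
Step 2: R * K = 216 * 0.25 = 54.0
Step 3: (R*K) * LS = 54.0 * 4.8 = 259.2
Step 4: * C * P = 259.2 * 0.2 * 0.94 = 48.7
Step 5: A = 48.7 t/(ha*yr)

48.7


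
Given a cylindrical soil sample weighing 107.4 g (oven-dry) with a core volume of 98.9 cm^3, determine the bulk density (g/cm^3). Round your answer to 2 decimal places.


Step 1: Identify the formula: BD = dry mass / volume
Step 2: Substitute values: BD = 107.4 / 98.9
Step 3: BD = 1.09 g/cm^3

1.09


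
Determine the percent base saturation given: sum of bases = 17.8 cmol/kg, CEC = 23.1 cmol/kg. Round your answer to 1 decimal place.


Step 1: BS = 100 * (sum of bases) / CEC
Step 2: BS = 100 * 17.8 / 23.1
Step 3: BS = 77.1%

77.1


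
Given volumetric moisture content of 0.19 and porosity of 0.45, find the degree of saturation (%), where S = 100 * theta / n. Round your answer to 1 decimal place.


Step 1: S = 100 * theta_v / n
Step 2: S = 100 * 0.19 / 0.45
Step 3: S = 42.2%

42.2


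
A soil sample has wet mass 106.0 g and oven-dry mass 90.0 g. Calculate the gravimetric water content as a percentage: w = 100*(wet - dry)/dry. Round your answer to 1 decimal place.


Step 1: Water mass = wet - dry = 106.0 - 90.0 = 16.0 g
Step 2: w = 100 * water mass / dry mass
Step 3: w = 100 * 16.0 / 90.0 = 17.8%

17.8


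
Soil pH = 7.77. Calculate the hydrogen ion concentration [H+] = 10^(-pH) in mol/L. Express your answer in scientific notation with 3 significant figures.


Step 1: [H+] = 10^(-pH)
Step 2: [H+] = 10^(-7.77)
Step 3: [H+] = 1.70e-08 mol/L

1.70e-08


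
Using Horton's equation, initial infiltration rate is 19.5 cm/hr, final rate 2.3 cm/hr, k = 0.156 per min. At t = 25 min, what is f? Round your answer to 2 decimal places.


Step 1: f = fc + (f0 - fc) * exp(-k * t)
Step 2: exp(-0.156 * 25) = 0.020242
Step 3: f = 2.3 + (19.5 - 2.3) * 0.020242
Step 4: f = 2.3 + 17.2 * 0.020242
Step 5: f = 2.65 cm/hr

2.65


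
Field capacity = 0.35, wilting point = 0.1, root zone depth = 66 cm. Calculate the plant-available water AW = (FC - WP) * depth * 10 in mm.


Step 1: Available water = (FC - WP) * depth * 10
Step 2: AW = (0.35 - 0.1) * 66 * 10
Step 3: AW = 0.25 * 66 * 10
Step 4: AW = 165.0 mm

165.0


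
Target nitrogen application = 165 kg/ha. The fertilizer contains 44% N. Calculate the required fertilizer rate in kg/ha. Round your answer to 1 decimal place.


Step 1: Fertilizer rate = target N / (N content / 100)
Step 2: Rate = 165 / (44 / 100)
Step 3: Rate = 165 / 0.44
Step 4: Rate = 375.0 kg/ha

375.0


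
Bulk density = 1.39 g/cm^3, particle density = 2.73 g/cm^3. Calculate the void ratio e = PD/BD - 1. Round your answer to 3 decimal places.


Step 1: e = PD / BD - 1
Step 2: e = 2.73 / 1.39 - 1
Step 3: e = 1.96403 - 1
Step 4: e = 0.964

0.964


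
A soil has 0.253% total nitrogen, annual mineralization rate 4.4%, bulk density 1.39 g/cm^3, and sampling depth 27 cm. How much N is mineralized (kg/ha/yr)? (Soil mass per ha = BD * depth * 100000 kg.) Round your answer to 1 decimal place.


Step 1: Soil mass per ha = BD * depth * 100000 = 1.39 * 27 * 100000 = 3753000 kg
Step 2: Total N pool = soil mass * N%/100 = 3753000 * 0.253/100 = 9495.09 kg/ha
Step 3: N mineralized = N pool * rate%/100 = 9495.09 * 4.4/100 = 417.8 kg/ha/yr

417.8


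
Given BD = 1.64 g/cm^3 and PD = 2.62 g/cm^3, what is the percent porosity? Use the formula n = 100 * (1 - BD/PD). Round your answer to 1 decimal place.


Step 1: Formula: n = 100 * (1 - BD / PD)
Step 2: n = 100 * (1 - 1.64 / 2.62)
Step 3: n = 100 * (1 - 0.62595)
Step 4: n = 37.4%

37.4


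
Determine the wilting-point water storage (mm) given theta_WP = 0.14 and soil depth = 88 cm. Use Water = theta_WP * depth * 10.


Step 1: Water (mm) = theta_WP * depth * 10
Step 2: Water = 0.14 * 88 * 10
Step 3: Water = 123.2 mm

123.2


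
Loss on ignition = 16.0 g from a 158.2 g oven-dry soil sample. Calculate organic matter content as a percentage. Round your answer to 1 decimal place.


Step 1: OM% = 100 * LOI / sample mass
Step 2: OM = 100 * 16.0 / 158.2
Step 3: OM = 10.1%

10.1


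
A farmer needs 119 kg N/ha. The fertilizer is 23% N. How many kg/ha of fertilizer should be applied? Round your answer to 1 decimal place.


Step 1: Fertilizer rate = target N / (N content / 100)
Step 2: Rate = 119 / (23 / 100)
Step 3: Rate = 119 / 0.23
Step 4: Rate = 517.4 kg/ha

517.4


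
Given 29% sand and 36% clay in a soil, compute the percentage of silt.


Step 1: sand + silt + clay = 100%
Step 2: silt = 100 - sand - clay
Step 3: silt = 100 - 29 - 36
Step 4: silt = 35%

35


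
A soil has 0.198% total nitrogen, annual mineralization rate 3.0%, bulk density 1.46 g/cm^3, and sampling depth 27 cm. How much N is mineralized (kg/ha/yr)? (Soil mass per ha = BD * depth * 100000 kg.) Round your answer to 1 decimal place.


Step 1: Soil mass per ha = BD * depth * 100000 = 1.46 * 27 * 100000 = 3942000 kg
Step 2: Total N pool = soil mass * N%/100 = 3942000 * 0.198/100 = 7805.16 kg/ha
Step 3: N mineralized = N pool * rate%/100 = 7805.16 * 3.0/100 = 234.2 kg/ha/yr

234.2


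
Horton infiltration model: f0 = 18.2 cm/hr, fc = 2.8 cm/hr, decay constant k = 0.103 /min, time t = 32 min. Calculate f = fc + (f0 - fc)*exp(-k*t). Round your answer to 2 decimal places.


Step 1: f = fc + (f0 - fc) * exp(-k * t)
Step 2: exp(-0.103 * 32) = 0.037031
Step 3: f = 2.8 + (18.2 - 2.8) * 0.037031
Step 4: f = 2.8 + 15.4 * 0.037031
Step 5: f = 3.37 cm/hr

3.37


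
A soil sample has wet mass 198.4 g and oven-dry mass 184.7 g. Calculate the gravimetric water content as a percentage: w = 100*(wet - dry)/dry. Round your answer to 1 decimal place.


Step 1: Water mass = wet - dry = 198.4 - 184.7 = 13.7 g
Step 2: w = 100 * water mass / dry mass
Step 3: w = 100 * 13.7 / 184.7 = 7.4%

7.4


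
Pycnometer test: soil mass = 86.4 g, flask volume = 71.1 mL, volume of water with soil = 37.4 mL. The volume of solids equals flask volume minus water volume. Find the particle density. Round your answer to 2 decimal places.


Step 1: Volume of solids = flask volume - water volume with soil
Step 2: V_solids = 71.1 - 37.4 = 33.7 mL
Step 3: Particle density = mass / V_solids = 86.4 / 33.7 = 2.56 g/cm^3

2.56


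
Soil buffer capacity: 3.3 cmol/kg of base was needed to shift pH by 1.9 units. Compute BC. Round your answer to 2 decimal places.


Step 1: BC = change in base / change in pH
Step 2: BC = 3.3 / 1.9
Step 3: BC = 1.74 cmol/(kg*pH unit)

1.74


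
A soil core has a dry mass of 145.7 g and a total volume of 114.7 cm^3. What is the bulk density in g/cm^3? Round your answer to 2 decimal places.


Step 1: Identify the formula: BD = dry mass / volume
Step 2: Substitute values: BD = 145.7 / 114.7
Step 3: BD = 1.27 g/cm^3

1.27


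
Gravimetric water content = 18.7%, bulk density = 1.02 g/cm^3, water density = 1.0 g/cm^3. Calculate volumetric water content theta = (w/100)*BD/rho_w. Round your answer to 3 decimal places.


Step 1: theta = (w / 100) * BD / rho_w
Step 2: theta = (18.7 / 100) * 1.02 / 1.0
Step 3: theta = 0.187 * 1.02
Step 4: theta = 0.191

0.191


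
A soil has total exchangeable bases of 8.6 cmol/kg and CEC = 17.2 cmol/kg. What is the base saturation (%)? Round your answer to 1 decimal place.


Step 1: BS = 100 * (sum of bases) / CEC
Step 2: BS = 100 * 8.6 / 17.2
Step 3: BS = 50.0%

50.0


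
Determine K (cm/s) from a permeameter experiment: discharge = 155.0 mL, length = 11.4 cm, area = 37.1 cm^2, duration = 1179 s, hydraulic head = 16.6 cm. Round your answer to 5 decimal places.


Step 1: K = Q * L / (A * t * h)
Step 2: Numerator = 155.0 * 11.4 = 1767.0
Step 3: Denominator = 37.1 * 1179 * 16.6 = 726098.94
Step 4: K = 1767.0 / 726098.94 = 0.00243 cm/s

0.00243


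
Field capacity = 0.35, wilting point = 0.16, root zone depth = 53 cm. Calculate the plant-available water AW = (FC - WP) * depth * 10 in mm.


Step 1: Available water = (FC - WP) * depth * 10
Step 2: AW = (0.35 - 0.16) * 53 * 10
Step 3: AW = 0.19 * 53 * 10
Step 4: AW = 100.7 mm

100.7


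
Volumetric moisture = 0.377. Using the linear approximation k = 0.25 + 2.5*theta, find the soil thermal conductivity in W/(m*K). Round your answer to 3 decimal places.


Step 1: k = 0.25 + 2.5 * theta
Step 2: k = 0.25 + 2.5 * 0.377
Step 3: k = 0.25 + 0.943
Step 4: k = 1.193 W/(m*K)

1.193


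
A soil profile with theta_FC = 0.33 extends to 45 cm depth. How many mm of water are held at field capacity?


Step 1: Water (mm) = theta_FC * depth (cm) * 10
Step 2: Water = 0.33 * 45 * 10
Step 3: Water = 148.5 mm

148.5


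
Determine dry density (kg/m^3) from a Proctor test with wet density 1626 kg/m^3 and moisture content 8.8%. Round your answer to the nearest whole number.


Step 1: Dry density = wet density / (1 + w/100)
Step 2: Dry density = 1626 / (1 + 8.8/100)
Step 3: Dry density = 1626 / 1.088
Step 4: Dry density = 1494 kg/m^3

1494


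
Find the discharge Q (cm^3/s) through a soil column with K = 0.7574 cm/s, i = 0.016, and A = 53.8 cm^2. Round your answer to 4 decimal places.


Step 1: Apply Darcy's law: Q = K * i * A
Step 2: Q = 0.7574 * 0.016 * 53.8
Step 3: Q = 0.652 cm^3/s

0.652


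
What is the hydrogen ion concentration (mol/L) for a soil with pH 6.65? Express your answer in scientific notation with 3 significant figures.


Step 1: [H+] = 10^(-pH)
Step 2: [H+] = 10^(-6.65)
Step 3: [H+] = 2.24e-07 mol/L

2.24e-07


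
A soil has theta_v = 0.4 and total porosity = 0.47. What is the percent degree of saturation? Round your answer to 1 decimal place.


Step 1: S = 100 * theta_v / n
Step 2: S = 100 * 0.4 / 0.47
Step 3: S = 85.1%

85.1


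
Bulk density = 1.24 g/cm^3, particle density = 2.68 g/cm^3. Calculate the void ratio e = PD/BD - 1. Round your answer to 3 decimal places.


Step 1: e = PD / BD - 1
Step 2: e = 2.68 / 1.24 - 1
Step 3: e = 2.16129 - 1
Step 4: e = 1.161

1.161


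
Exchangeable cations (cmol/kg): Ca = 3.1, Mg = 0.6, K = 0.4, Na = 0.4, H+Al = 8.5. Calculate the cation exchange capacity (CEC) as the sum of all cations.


Step 1: CEC = Ca + Mg + K + Na + (H+Al)
Step 2: CEC = 3.1 + 0.6 + 0.4 + 0.4 + 8.5
Step 3: CEC = 13.0 cmol/kg

13.0


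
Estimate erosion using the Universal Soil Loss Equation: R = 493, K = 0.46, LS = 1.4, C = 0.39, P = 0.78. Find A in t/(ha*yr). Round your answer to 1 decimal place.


Step 1: A = R * K * LS * C * P
Step 2: R * K = 493 * 0.46 = 226.78
Step 3: (R*K) * LS = 226.78 * 1.4 = 317.492
Step 4: * C * P = 317.492 * 0.39 * 0.78 = 96.6
Step 5: A = 96.6 t/(ha*yr)

96.6


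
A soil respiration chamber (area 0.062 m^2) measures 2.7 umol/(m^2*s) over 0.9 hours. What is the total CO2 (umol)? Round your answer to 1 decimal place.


Step 1: Convert time to seconds: 0.9 hr * 3600 = 3240.0 s
Step 2: Total = flux * area * time_s
Step 3: Total = 2.7 * 0.062 * 3240.0
Step 4: Total = 542.4 umol

542.4


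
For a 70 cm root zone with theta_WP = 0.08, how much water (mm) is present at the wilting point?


Step 1: Water (mm) = theta_WP * depth * 10
Step 2: Water = 0.08 * 70 * 10
Step 3: Water = 56.0 mm

56.0


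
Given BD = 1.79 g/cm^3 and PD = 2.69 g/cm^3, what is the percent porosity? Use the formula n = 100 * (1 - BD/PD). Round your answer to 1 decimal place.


Step 1: Formula: n = 100 * (1 - BD / PD)
Step 2: n = 100 * (1 - 1.79 / 2.69)
Step 3: n = 100 * (1 - 0.66543)
Step 4: n = 33.5%

33.5


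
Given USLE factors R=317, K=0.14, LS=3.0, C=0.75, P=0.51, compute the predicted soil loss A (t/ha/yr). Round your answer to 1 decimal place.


Step 1: A = R * K * LS * C * P
Step 2: R * K = 317 * 0.14 = 44.38
Step 3: (R*K) * LS = 44.38 * 3.0 = 133.14
Step 4: * C * P = 133.14 * 0.75 * 0.51 = 50.9
Step 5: A = 50.9 t/(ha*yr)

50.9


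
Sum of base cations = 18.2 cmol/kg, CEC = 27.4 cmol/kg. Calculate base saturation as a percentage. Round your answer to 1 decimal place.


Step 1: BS = 100 * (sum of bases) / CEC
Step 2: BS = 100 * 18.2 / 27.4
Step 3: BS = 66.4%

66.4


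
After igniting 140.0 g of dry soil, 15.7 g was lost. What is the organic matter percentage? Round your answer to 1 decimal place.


Step 1: OM% = 100 * LOI / sample mass
Step 2: OM = 100 * 15.7 / 140.0
Step 3: OM = 11.2%

11.2


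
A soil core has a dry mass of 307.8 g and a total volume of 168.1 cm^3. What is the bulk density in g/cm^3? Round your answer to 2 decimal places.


Step 1: Identify the formula: BD = dry mass / volume
Step 2: Substitute values: BD = 307.8 / 168.1
Step 3: BD = 1.83 g/cm^3

1.83


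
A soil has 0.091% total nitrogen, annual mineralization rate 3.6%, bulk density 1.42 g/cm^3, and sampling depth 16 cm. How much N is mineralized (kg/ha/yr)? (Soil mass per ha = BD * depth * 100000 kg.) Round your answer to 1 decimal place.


Step 1: Soil mass per ha = BD * depth * 100000 = 1.42 * 16 * 100000 = 2272000 kg
Step 2: Total N pool = soil mass * N%/100 = 2272000 * 0.091/100 = 2067.52 kg/ha
Step 3: N mineralized = N pool * rate%/100 = 2067.52 * 3.6/100 = 74.4 kg/ha/yr

74.4


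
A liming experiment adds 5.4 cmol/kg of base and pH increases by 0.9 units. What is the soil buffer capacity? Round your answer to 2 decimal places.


Step 1: BC = change in base / change in pH
Step 2: BC = 5.4 / 0.9
Step 3: BC = 6.0 cmol/(kg*pH unit)

6.0


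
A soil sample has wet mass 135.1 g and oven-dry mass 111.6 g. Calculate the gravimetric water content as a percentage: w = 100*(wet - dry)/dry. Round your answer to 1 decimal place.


Step 1: Water mass = wet - dry = 135.1 - 111.6 = 23.5 g
Step 2: w = 100 * water mass / dry mass
Step 3: w = 100 * 23.5 / 111.6 = 21.1%

21.1


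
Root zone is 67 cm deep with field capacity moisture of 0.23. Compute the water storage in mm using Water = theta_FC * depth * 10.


Step 1: Water (mm) = theta_FC * depth (cm) * 10
Step 2: Water = 0.23 * 67 * 10
Step 3: Water = 154.1 mm

154.1


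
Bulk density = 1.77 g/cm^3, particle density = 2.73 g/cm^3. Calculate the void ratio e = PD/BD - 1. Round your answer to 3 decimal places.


Step 1: e = PD / BD - 1
Step 2: e = 2.73 / 1.77 - 1
Step 3: e = 1.54237 - 1
Step 4: e = 0.542

0.542


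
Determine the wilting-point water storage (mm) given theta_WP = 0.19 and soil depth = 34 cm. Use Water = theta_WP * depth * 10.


Step 1: Water (mm) = theta_WP * depth * 10
Step 2: Water = 0.19 * 34 * 10
Step 3: Water = 64.6 mm

64.6


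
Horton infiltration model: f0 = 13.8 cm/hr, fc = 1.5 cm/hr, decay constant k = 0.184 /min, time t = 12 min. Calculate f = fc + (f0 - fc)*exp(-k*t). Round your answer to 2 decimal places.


Step 1: f = fc + (f0 - fc) * exp(-k * t)
Step 2: exp(-0.184 * 12) = 0.10992
Step 3: f = 1.5 + (13.8 - 1.5) * 0.10992
Step 4: f = 1.5 + 12.3 * 0.10992
Step 5: f = 2.85 cm/hr

2.85


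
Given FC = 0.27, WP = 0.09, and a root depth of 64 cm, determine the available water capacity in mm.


Step 1: Available water = (FC - WP) * depth * 10
Step 2: AW = (0.27 - 0.09) * 64 * 10
Step 3: AW = 0.18 * 64 * 10
Step 4: AW = 115.2 mm

115.2


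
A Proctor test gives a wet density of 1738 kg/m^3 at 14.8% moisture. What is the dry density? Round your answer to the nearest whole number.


Step 1: Dry density = wet density / (1 + w/100)
Step 2: Dry density = 1738 / (1 + 14.8/100)
Step 3: Dry density = 1738 / 1.148
Step 4: Dry density = 1514 kg/m^3

1514


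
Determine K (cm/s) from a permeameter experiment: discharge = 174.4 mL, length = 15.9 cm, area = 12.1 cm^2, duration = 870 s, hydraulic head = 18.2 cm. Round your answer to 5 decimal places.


Step 1: K = Q * L / (A * t * h)
Step 2: Numerator = 174.4 * 15.9 = 2772.96
Step 3: Denominator = 12.1 * 870 * 18.2 = 191591.4
Step 4: K = 2772.96 / 191591.4 = 0.01447 cm/s

0.01447


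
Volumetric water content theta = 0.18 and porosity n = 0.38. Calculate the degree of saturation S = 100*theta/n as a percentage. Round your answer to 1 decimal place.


Step 1: S = 100 * theta_v / n
Step 2: S = 100 * 0.18 / 0.38
Step 3: S = 47.4%

47.4


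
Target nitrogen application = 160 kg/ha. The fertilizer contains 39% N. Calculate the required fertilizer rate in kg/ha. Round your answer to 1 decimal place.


Step 1: Fertilizer rate = target N / (N content / 100)
Step 2: Rate = 160 / (39 / 100)
Step 3: Rate = 160 / 0.39
Step 4: Rate = 410.3 kg/ha

410.3


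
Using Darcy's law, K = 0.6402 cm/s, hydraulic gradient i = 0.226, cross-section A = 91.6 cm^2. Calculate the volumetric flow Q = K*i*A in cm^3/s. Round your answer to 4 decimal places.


Step 1: Apply Darcy's law: Q = K * i * A
Step 2: Q = 0.6402 * 0.226 * 91.6
Step 3: Q = 13.2532 cm^3/s

13.2532


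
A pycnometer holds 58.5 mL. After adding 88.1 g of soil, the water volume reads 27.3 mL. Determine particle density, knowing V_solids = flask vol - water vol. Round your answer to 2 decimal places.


Step 1: Volume of solids = flask volume - water volume with soil
Step 2: V_solids = 58.5 - 27.3 = 31.2 mL
Step 3: Particle density = mass / V_solids = 88.1 / 31.2 = 2.82 g/cm^3

2.82


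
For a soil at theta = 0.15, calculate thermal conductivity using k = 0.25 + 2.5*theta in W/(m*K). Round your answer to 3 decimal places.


Step 1: k = 0.25 + 2.5 * theta
Step 2: k = 0.25 + 2.5 * 0.15
Step 3: k = 0.25 + 0.375
Step 4: k = 0.625 W/(m*K)

0.625


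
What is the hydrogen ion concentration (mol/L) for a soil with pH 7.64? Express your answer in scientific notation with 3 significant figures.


Step 1: [H+] = 10^(-pH)
Step 2: [H+] = 10^(-7.64)
Step 3: [H+] = 2.29e-08 mol/L

2.29e-08


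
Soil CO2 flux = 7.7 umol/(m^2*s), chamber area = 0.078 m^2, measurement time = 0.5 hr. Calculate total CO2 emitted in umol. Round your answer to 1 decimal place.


Step 1: Convert time to seconds: 0.5 hr * 3600 = 1800.0 s
Step 2: Total = flux * area * time_s
Step 3: Total = 7.7 * 0.078 * 1800.0
Step 4: Total = 1081.1 umol

1081.1


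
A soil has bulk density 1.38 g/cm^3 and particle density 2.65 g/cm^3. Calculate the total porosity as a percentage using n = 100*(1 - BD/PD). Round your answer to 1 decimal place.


Step 1: Formula: n = 100 * (1 - BD / PD)
Step 2: n = 100 * (1 - 1.38 / 2.65)
Step 3: n = 100 * (1 - 0.52075)
Step 4: n = 47.9%

47.9


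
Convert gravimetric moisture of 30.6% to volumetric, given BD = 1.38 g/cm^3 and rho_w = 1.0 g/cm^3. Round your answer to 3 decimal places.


Step 1: theta = (w / 100) * BD / rho_w
Step 2: theta = (30.6 / 100) * 1.38 / 1.0
Step 3: theta = 0.306 * 1.38
Step 4: theta = 0.422

0.422


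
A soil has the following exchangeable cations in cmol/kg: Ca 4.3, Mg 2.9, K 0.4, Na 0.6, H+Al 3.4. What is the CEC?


Step 1: CEC = Ca + Mg + K + Na + (H+Al)
Step 2: CEC = 4.3 + 2.9 + 0.4 + 0.6 + 3.4
Step 3: CEC = 11.6 cmol/kg

11.6


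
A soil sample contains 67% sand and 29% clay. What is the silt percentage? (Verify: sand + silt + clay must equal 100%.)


Step 1: sand + silt + clay = 100%
Step 2: silt = 100 - sand - clay
Step 3: silt = 100 - 67 - 29
Step 4: silt = 4%

4


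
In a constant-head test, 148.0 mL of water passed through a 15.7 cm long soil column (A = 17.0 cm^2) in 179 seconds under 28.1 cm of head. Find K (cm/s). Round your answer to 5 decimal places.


Step 1: K = Q * L / (A * t * h)
Step 2: Numerator = 148.0 * 15.7 = 2323.6
Step 3: Denominator = 17.0 * 179 * 28.1 = 85508.3
Step 4: K = 2323.6 / 85508.3 = 0.02717 cm/s

0.02717


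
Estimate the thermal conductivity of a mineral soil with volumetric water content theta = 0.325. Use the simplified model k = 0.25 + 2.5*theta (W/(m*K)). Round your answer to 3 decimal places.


Step 1: k = 0.25 + 2.5 * theta
Step 2: k = 0.25 + 2.5 * 0.325
Step 3: k = 0.25 + 0.813
Step 4: k = 1.063 W/(m*K)

1.063


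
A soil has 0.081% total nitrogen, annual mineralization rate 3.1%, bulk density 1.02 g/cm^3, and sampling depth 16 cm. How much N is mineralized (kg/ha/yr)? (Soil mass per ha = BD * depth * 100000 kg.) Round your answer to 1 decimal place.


Step 1: Soil mass per ha = BD * depth * 100000 = 1.02 * 16 * 100000 = 1632000 kg
Step 2: Total N pool = soil mass * N%/100 = 1632000 * 0.081/100 = 1321.92 kg/ha
Step 3: N mineralized = N pool * rate%/100 = 1321.92 * 3.1/100 = 41.0 kg/ha/yr

41.0


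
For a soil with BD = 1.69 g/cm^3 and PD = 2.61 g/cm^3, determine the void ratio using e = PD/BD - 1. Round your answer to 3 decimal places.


Step 1: e = PD / BD - 1
Step 2: e = 2.61 / 1.69 - 1
Step 3: e = 1.54438 - 1
Step 4: e = 0.544

0.544


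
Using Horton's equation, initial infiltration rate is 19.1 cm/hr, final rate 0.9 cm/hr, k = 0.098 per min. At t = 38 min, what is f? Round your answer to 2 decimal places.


Step 1: f = fc + (f0 - fc) * exp(-k * t)
Step 2: exp(-0.098 * 38) = 0.024137
Step 3: f = 0.9 + (19.1 - 0.9) * 0.024137
Step 4: f = 0.9 + 18.2 * 0.024137
Step 5: f = 1.34 cm/hr

1.34


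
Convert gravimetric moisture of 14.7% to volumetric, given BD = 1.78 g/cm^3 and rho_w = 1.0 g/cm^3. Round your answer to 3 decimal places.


Step 1: theta = (w / 100) * BD / rho_w
Step 2: theta = (14.7 / 100) * 1.78 / 1.0
Step 3: theta = 0.147 * 1.78
Step 4: theta = 0.262

0.262


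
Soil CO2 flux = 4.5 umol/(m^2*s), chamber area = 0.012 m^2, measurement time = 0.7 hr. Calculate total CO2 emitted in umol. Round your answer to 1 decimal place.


Step 1: Convert time to seconds: 0.7 hr * 3600 = 2520.0 s
Step 2: Total = flux * area * time_s
Step 3: Total = 4.5 * 0.012 * 2520.0
Step 4: Total = 136.1 umol

136.1


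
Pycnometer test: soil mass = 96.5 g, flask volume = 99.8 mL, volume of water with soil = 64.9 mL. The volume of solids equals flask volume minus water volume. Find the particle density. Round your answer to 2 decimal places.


Step 1: Volume of solids = flask volume - water volume with soil
Step 2: V_solids = 99.8 - 64.9 = 34.9 mL
Step 3: Particle density = mass / V_solids = 96.5 / 34.9 = 2.77 g/cm^3

2.77


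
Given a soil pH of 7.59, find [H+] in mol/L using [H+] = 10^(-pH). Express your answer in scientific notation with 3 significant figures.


Step 1: [H+] = 10^(-pH)
Step 2: [H+] = 10^(-7.59)
Step 3: [H+] = 2.57e-08 mol/L

2.57e-08


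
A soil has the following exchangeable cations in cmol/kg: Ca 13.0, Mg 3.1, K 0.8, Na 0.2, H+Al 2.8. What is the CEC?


Step 1: CEC = Ca + Mg + K + Na + (H+Al)
Step 2: CEC = 13.0 + 3.1 + 0.8 + 0.2 + 2.8
Step 3: CEC = 19.9 cmol/kg

19.9


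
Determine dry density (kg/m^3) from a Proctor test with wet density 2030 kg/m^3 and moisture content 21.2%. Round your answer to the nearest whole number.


Step 1: Dry density = wet density / (1 + w/100)
Step 2: Dry density = 2030 / (1 + 21.2/100)
Step 3: Dry density = 2030 / 1.212
Step 4: Dry density = 1675 kg/m^3

1675


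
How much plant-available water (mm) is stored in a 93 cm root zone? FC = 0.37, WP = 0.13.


Step 1: Available water = (FC - WP) * depth * 10
Step 2: AW = (0.37 - 0.13) * 93 * 10
Step 3: AW = 0.24 * 93 * 10
Step 4: AW = 223.2 mm

223.2


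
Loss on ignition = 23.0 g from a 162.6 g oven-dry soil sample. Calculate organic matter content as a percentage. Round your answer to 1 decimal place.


Step 1: OM% = 100 * LOI / sample mass
Step 2: OM = 100 * 23.0 / 162.6
Step 3: OM = 14.1%

14.1


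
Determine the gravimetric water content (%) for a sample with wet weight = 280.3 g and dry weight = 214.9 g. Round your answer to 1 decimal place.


Step 1: Water mass = wet - dry = 280.3 - 214.9 = 65.4 g
Step 2: w = 100 * water mass / dry mass
Step 3: w = 100 * 65.4 / 214.9 = 30.4%

30.4


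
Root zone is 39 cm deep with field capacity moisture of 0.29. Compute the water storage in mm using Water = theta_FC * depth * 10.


Step 1: Water (mm) = theta_FC * depth (cm) * 10
Step 2: Water = 0.29 * 39 * 10
Step 3: Water = 113.1 mm

113.1


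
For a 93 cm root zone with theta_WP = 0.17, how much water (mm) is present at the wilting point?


Step 1: Water (mm) = theta_WP * depth * 10
Step 2: Water = 0.17 * 93 * 10
Step 3: Water = 158.1 mm

158.1


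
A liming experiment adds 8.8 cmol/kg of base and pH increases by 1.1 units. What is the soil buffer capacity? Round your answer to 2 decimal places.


Step 1: BC = change in base / change in pH
Step 2: BC = 8.8 / 1.1
Step 3: BC = 8.0 cmol/(kg*pH unit)

8.0


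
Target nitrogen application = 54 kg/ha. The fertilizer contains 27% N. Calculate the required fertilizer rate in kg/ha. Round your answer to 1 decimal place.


Step 1: Fertilizer rate = target N / (N content / 100)
Step 2: Rate = 54 / (27 / 100)
Step 3: Rate = 54 / 0.27
Step 4: Rate = 200.0 kg/ha

200.0


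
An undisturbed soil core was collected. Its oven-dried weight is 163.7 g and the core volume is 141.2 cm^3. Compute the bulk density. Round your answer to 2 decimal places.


Step 1: Identify the formula: BD = dry mass / volume
Step 2: Substitute values: BD = 163.7 / 141.2
Step 3: BD = 1.16 g/cm^3

1.16


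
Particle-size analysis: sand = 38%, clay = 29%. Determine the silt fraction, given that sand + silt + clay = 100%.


Step 1: sand + silt + clay = 100%
Step 2: silt = 100 - sand - clay
Step 3: silt = 100 - 38 - 29
Step 4: silt = 33%

33


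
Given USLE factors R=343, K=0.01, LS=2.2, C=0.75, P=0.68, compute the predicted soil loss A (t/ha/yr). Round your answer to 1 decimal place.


Step 1: A = R * K * LS * C * P
Step 2: R * K = 343 * 0.01 = 3.43
Step 3: (R*K) * LS = 3.43 * 2.2 = 7.546
Step 4: * C * P = 7.546 * 0.75 * 0.68 = 3.8
Step 5: A = 3.8 t/(ha*yr)

3.8


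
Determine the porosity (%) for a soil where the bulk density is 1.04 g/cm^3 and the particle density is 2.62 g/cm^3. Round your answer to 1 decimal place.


Step 1: Formula: n = 100 * (1 - BD / PD)
Step 2: n = 100 * (1 - 1.04 / 2.62)
Step 3: n = 100 * (1 - 0.39695)
Step 4: n = 60.3%

60.3


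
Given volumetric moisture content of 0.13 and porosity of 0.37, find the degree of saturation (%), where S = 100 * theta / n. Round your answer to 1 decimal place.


Step 1: S = 100 * theta_v / n
Step 2: S = 100 * 0.13 / 0.37
Step 3: S = 35.1%

35.1


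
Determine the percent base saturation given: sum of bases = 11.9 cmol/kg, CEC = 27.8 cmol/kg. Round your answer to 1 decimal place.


Step 1: BS = 100 * (sum of bases) / CEC
Step 2: BS = 100 * 11.9 / 27.8
Step 3: BS = 42.8%

42.8


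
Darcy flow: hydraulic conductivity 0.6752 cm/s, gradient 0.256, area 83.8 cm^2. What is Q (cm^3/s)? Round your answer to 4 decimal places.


Step 1: Apply Darcy's law: Q = K * i * A
Step 2: Q = 0.6752 * 0.256 * 83.8
Step 3: Q = 14.4849 cm^3/s

14.4849


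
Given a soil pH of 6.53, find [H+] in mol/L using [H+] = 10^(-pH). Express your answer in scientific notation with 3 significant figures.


Step 1: [H+] = 10^(-pH)
Step 2: [H+] = 10^(-6.53)
Step 3: [H+] = 2.95e-07 mol/L

2.95e-07


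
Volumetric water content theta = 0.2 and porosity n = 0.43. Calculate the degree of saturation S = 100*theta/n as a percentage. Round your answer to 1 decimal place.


Step 1: S = 100 * theta_v / n
Step 2: S = 100 * 0.2 / 0.43
Step 3: S = 46.5%

46.5


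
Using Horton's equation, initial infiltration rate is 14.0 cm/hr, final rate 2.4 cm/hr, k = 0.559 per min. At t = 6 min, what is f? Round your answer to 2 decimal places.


Step 1: f = fc + (f0 - fc) * exp(-k * t)
Step 2: exp(-0.559 * 6) = 0.034944
Step 3: f = 2.4 + (14.0 - 2.4) * 0.034944
Step 4: f = 2.4 + 11.6 * 0.034944
Step 5: f = 2.81 cm/hr

2.81


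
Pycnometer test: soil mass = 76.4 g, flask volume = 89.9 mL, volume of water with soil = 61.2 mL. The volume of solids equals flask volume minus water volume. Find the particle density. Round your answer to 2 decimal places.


Step 1: Volume of solids = flask volume - water volume with soil
Step 2: V_solids = 89.9 - 61.2 = 28.7 mL
Step 3: Particle density = mass / V_solids = 76.4 / 28.7 = 2.66 g/cm^3

2.66


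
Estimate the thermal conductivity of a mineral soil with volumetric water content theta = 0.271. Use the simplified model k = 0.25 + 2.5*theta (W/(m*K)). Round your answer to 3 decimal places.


Step 1: k = 0.25 + 2.5 * theta
Step 2: k = 0.25 + 2.5 * 0.271
Step 3: k = 0.25 + 0.678
Step 4: k = 0.928 W/(m*K)

0.928


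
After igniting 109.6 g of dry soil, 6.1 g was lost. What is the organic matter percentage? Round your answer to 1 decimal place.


Step 1: OM% = 100 * LOI / sample mass
Step 2: OM = 100 * 6.1 / 109.6
Step 3: OM = 5.6%

5.6


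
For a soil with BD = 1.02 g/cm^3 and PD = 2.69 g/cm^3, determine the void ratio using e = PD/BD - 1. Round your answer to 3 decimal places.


Step 1: e = PD / BD - 1
Step 2: e = 2.69 / 1.02 - 1
Step 3: e = 2.63725 - 1
Step 4: e = 1.637

1.637


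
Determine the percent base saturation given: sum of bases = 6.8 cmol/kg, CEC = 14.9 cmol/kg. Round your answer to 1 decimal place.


Step 1: BS = 100 * (sum of bases) / CEC
Step 2: BS = 100 * 6.8 / 14.9
Step 3: BS = 45.6%

45.6


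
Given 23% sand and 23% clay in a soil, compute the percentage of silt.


Step 1: sand + silt + clay = 100%
Step 2: silt = 100 - sand - clay
Step 3: silt = 100 - 23 - 23
Step 4: silt = 54%

54


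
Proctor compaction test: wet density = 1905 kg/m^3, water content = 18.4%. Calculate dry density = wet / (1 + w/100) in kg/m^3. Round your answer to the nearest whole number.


Step 1: Dry density = wet density / (1 + w/100)
Step 2: Dry density = 1905 / (1 + 18.4/100)
Step 3: Dry density = 1905 / 1.184
Step 4: Dry density = 1609 kg/m^3

1609


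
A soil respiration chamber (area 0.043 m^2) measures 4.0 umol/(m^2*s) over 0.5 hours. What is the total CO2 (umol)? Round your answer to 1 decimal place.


Step 1: Convert time to seconds: 0.5 hr * 3600 = 1800.0 s
Step 2: Total = flux * area * time_s
Step 3: Total = 4.0 * 0.043 * 1800.0
Step 4: Total = 309.6 umol

309.6


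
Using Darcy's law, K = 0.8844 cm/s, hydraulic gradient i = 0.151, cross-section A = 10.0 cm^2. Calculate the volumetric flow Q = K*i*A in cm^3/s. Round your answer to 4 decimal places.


Step 1: Apply Darcy's law: Q = K * i * A
Step 2: Q = 0.8844 * 0.151 * 10.0
Step 3: Q = 1.3354 cm^3/s

1.3354


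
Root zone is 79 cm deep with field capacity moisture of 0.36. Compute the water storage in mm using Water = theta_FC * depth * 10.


Step 1: Water (mm) = theta_FC * depth (cm) * 10
Step 2: Water = 0.36 * 79 * 10
Step 3: Water = 284.4 mm

284.4


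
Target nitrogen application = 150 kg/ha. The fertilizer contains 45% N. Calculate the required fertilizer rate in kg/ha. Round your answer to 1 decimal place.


Step 1: Fertilizer rate = target N / (N content / 100)
Step 2: Rate = 150 / (45 / 100)
Step 3: Rate = 150 / 0.45
Step 4: Rate = 333.3 kg/ha

333.3


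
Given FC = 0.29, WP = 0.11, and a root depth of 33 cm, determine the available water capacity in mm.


Step 1: Available water = (FC - WP) * depth * 10
Step 2: AW = (0.29 - 0.11) * 33 * 10
Step 3: AW = 0.18 * 33 * 10
Step 4: AW = 59.4 mm

59.4


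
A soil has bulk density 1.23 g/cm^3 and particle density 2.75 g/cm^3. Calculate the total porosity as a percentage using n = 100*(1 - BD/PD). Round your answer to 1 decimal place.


Step 1: Formula: n = 100 * (1 - BD / PD)
Step 2: n = 100 * (1 - 1.23 / 2.75)
Step 3: n = 100 * (1 - 0.44727)
Step 4: n = 55.3%

55.3


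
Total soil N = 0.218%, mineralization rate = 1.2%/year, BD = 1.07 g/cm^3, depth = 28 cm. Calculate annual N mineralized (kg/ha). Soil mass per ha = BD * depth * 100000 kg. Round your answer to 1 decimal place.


Step 1: Soil mass per ha = BD * depth * 100000 = 1.07 * 28 * 100000 = 2996000 kg
Step 2: Total N pool = soil mass * N%/100 = 2996000 * 0.218/100 = 6531.28 kg/ha
Step 3: N mineralized = N pool * rate%/100 = 6531.28 * 1.2/100 = 78.4 kg/ha/yr

78.4


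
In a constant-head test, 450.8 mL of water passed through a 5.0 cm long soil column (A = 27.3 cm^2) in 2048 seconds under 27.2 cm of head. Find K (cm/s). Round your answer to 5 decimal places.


Step 1: K = Q * L / (A * t * h)
Step 2: Numerator = 450.8 * 5.0 = 2254.0
Step 3: Denominator = 27.3 * 2048 * 27.2 = 1520762.88
Step 4: K = 2254.0 / 1520762.88 = 0.00148 cm/s

0.00148


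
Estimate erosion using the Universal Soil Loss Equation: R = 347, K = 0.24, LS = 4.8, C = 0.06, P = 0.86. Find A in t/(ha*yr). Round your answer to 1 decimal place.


Step 1: A = R * K * LS * C * P
Step 2: R * K = 347 * 0.24 = 83.28
Step 3: (R*K) * LS = 83.28 * 4.8 = 399.744
Step 4: * C * P = 399.744 * 0.06 * 0.86 = 20.6
Step 5: A = 20.6 t/(ha*yr)

20.6


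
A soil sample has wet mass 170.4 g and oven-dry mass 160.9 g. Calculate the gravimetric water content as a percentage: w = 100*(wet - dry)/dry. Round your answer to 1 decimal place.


Step 1: Water mass = wet - dry = 170.4 - 160.9 = 9.5 g
Step 2: w = 100 * water mass / dry mass
Step 3: w = 100 * 9.5 / 160.9 = 5.9%

5.9


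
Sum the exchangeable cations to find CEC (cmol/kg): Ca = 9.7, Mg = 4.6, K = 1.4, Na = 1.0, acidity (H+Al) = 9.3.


Step 1: CEC = Ca + Mg + K + Na + (H+Al)
Step 2: CEC = 9.7 + 4.6 + 1.4 + 1.0 + 9.3
Step 3: CEC = 26.0 cmol/kg

26.0


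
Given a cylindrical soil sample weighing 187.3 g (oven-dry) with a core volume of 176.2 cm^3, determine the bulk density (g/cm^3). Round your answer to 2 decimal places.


Step 1: Identify the formula: BD = dry mass / volume
Step 2: Substitute values: BD = 187.3 / 176.2
Step 3: BD = 1.06 g/cm^3

1.06


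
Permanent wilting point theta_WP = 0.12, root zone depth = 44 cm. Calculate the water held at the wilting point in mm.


Step 1: Water (mm) = theta_WP * depth * 10
Step 2: Water = 0.12 * 44 * 10
Step 3: Water = 52.8 mm

52.8


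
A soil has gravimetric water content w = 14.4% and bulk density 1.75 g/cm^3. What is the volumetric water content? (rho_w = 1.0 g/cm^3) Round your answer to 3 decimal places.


Step 1: theta = (w / 100) * BD / rho_w
Step 2: theta = (14.4 / 100) * 1.75 / 1.0
Step 3: theta = 0.144 * 1.75
Step 4: theta = 0.252

0.252


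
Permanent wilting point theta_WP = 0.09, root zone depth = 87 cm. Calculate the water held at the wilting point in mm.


Step 1: Water (mm) = theta_WP * depth * 10
Step 2: Water = 0.09 * 87 * 10
Step 3: Water = 78.3 mm

78.3


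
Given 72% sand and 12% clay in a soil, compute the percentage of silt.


Step 1: sand + silt + clay = 100%
Step 2: silt = 100 - sand - clay
Step 3: silt = 100 - 72 - 12
Step 4: silt = 16%

16


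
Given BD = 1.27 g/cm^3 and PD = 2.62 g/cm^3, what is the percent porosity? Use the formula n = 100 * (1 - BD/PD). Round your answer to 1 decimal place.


Step 1: Formula: n = 100 * (1 - BD / PD)
Step 2: n = 100 * (1 - 1.27 / 2.62)
Step 3: n = 100 * (1 - 0.48473)
Step 4: n = 51.5%

51.5


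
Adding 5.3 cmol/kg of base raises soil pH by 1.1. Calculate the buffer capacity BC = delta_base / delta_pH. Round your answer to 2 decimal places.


Step 1: BC = change in base / change in pH
Step 2: BC = 5.3 / 1.1
Step 3: BC = 4.82 cmol/(kg*pH unit)

4.82


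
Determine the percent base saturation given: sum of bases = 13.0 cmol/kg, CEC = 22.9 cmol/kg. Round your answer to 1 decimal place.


Step 1: BS = 100 * (sum of bases) / CEC
Step 2: BS = 100 * 13.0 / 22.9
Step 3: BS = 56.8%

56.8


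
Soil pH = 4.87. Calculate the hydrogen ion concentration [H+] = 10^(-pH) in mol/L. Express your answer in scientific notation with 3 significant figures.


Step 1: [H+] = 10^(-pH)
Step 2: [H+] = 10^(-4.87)
Step 3: [H+] = 1.35e-05 mol/L

1.35e-05


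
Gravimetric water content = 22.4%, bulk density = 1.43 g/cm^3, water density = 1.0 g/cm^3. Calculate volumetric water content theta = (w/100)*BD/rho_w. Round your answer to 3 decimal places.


Step 1: theta = (w / 100) * BD / rho_w
Step 2: theta = (22.4 / 100) * 1.43 / 1.0
Step 3: theta = 0.224 * 1.43
Step 4: theta = 0.32

0.32


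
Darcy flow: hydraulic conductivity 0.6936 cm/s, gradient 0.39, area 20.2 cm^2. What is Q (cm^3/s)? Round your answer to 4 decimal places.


Step 1: Apply Darcy's law: Q = K * i * A
Step 2: Q = 0.6936 * 0.39 * 20.2
Step 3: Q = 5.4642 cm^3/s

5.4642


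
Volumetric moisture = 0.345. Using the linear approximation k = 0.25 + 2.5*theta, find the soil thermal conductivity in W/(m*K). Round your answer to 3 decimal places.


Step 1: k = 0.25 + 2.5 * theta
Step 2: k = 0.25 + 2.5 * 0.345
Step 3: k = 0.25 + 0.863
Step 4: k = 1.113 W/(m*K)

1.113


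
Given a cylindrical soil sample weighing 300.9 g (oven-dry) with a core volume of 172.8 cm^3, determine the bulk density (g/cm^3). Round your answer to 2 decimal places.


Step 1: Identify the formula: BD = dry mass / volume
Step 2: Substitute values: BD = 300.9 / 172.8
Step 3: BD = 1.74 g/cm^3

1.74


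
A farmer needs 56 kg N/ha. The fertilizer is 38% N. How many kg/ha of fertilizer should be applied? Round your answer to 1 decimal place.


Step 1: Fertilizer rate = target N / (N content / 100)
Step 2: Rate = 56 / (38 / 100)
Step 3: Rate = 56 / 0.38
Step 4: Rate = 147.4 kg/ha

147.4
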